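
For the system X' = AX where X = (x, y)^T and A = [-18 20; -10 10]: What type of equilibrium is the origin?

A = [[-18,20],[-10,10]]; det(A-λI) = λ^2 + 8λ + 20.
λ = -4 ± 2i: negative real part.

stable spiral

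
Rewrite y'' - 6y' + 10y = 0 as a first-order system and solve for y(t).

Let x_1 = y, x_2 = y'. Then x_1' = x_2 and x_2' = -10x_1 + 6x_2.
A = [[0,1],[-10,6]]; det(A-λI) = λ^2 - 6λ + 10.
Eigenvalues λ = 3 ± i.

y(t) = C_1e^(3t)cos(t) + C_2e^(3t)sin(t)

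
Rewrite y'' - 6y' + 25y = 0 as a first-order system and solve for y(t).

y(t) = K_1e^(3t)cos(4t) + K_2e^(3t)sin(4t)

Let x_1 = y, x_2 = y'. Then x_1' = x_2 and x_2' = -25x_1 + 6x_2.
A = [[0,1],[-25,6]]; det(A-λI) = λ^2 - 6λ + 25.
Eigenvalues λ = 3 ± 4i.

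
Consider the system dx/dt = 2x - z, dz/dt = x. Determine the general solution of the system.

Coefficient matrix A = [[2, -1], [1, 0]].
Characteristic polynomial det(A - λI) = λ^2 - 2λ + 1 = 0.
Single eigenvalue λ = 1 with algebraic multiplicity 2.
Eigenvector v = (1,1); generalized eigenvector w with (A-λI)w=v is (2,1).
General solution: e^(t)[c_1·v + c_2·(t·v + w)].

x(t) = c_1e^(t) + c_2te^(t) + 2c_2e^(t), z(t) = c_1e^(t) + c_2te^(t) + c_2e^(t)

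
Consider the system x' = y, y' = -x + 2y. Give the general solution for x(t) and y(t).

x(t) = -c_1e^(t) - c_2te^(t) - c_2e^(t), y(t) = -c_1e^(t) - c_2te^(t) - 2c_2e^(t)

Coefficient matrix A = [[0, 1], [-1, 2]].
Characteristic polynomial det(A - λI) = λ^2 - 2λ + 1 = 0.
Single eigenvalue λ = 1 with algebraic multiplicity 2.
Eigenvector v = (-1,-1); generalized eigenvector w with (A-λI)w=v is (-1,-2).
General solution: e^(t)[c_1·v + c_2·(t·v + w)].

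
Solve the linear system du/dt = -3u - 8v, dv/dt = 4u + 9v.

u(t) = -2c_1e^(t) + c_2e^(5t), v(t) = c_1e^(t) - c_2e^(5t)

Coefficient matrix A = [[-3, -8], [4, 9]].
Characteristic polynomial det(A - λI) = λ^2 - 6λ + 5 = 0.
Eigenvalues λ = 1, 5.
For λ=1: (A-λI) row 1 is [-4, -8], so an eigenvector is (-2, 1).
For λ=5: (A-λI) row 1 is [-8, -8], so an eigenvector is (1, -1).
General solution: c_1e^(t)(-2,1) + c_2e^(5t)(1,-1).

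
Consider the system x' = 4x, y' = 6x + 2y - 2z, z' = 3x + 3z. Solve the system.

Coefficient matrix A = [[4, 0, 0], [6, 2, -2], [3, 0, 3]].
det(A - λI) = 0 gives eigenvalues λ = 2, 4, 3.
For λ=2: eigenvector (0,1,0).
For λ=4: eigenvector (1,0,3).
For λ=3: eigenvector (0,-2,1).
General solution: C_1e^(2t)(0,1,0) + C_2e^(4t)(1,0,3) + C_3e^(3t)(0,-2,1).

x(t) = C_2e^(4t), y(t) = C_1e^(2t) - 2C_3e^(3t), z(t) = 3C_2e^(4t) + C_3e^(3t)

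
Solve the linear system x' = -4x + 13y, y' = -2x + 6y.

x(t) = -3K_1e^(t)sin(t) - 2K_1e^(t)cos(t) - 2K_2e^(t)sin(t) + 3K_2e^(t)cos(t), y(t) = -K_1e^(t)sin(t) - K_1e^(t)cos(t) - K_2e^(t)sin(t) + K_2e^(t)cos(t)

Coefficient matrix A = [[-4, 13], [-2, 6]].
Characteristic polynomial det(A - λI) = λ^2 - 2λ + 2 = 0.
Eigenvalues λ = 1 ± i (complex conjugate pair).
For λ=1+i: an eigenvector is (-2,-1) - i(-3,-1) = (-2 + 3i, -1 + i).
A real fundamental pair from Re and Im of e^((1+i)t)v: X_1 = e^(t)(cos(t)·(-2,-1) + sin(t)·(-3,-1)), X_2 = e^(t)(sin(t)·(-2,-1) - cos(t)·(-3,-1)).
General solution: K_1X_1 + K_2X_2.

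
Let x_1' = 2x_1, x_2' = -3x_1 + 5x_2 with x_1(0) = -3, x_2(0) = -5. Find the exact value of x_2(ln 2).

-76

A = [[2,0],[-3,5]]; eigenvalues λ = 2, 5.
Eigenvectors: (-1,-1) for λ=2, (0,1) for λ=5.
From the initial condition, c_1 = 3, c_2 = -2.
x_2(ln 2) = (3)(2^2)(-1) + (-2)(2^5)(1) = -76.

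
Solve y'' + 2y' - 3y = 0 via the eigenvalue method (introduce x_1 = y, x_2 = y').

Let x_1 = y, x_2 = y'. Then x_1' = x_2 and x_2' = 3x_1 - 2x_2.
A = [[0,1],[3,-2]]; det(A-λI) = λ^2 + 2λ - 3.
Eigenvalues λ = 1, -3 with eigenvectors (1,1), (1,-3).

y(t) = c_1e^(t) + c_2e^(-3t)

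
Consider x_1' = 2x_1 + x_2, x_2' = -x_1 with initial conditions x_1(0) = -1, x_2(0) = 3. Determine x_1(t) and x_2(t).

Coefficient matrix A = [[2, 1], [-1, 0]].
Characteristic polynomial det(A - λI) = λ^2 - 2λ + 1 = 0.
Single eigenvalue λ = 1 with algebraic multiplicity 2.
Eigenvector v = (1,-1); generalized eigenvector w with (A-λI)w=v is (-1,2).
General solution: e^(t)[c_1·v + c_2·(t·v + w)].
Applying x_1(0)=-1, x_2(0)=3 gives c_1=1, c_2=2.

x_1(t) = 2te^(t) - e^(t), x_2(t) = -2te^(t) + 3e^(t)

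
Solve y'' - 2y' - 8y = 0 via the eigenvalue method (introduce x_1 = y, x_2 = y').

y(t) = K_1e^(4t) + K_2e^(-2t)

Let x_1 = y, x_2 = y'. Then x_1' = x_2 and x_2' = 8x_1 + 2x_2.
A = [[0,1],[8,2]]; det(A-λI) = λ^2 - 2λ - 8.
Eigenvalues λ = 4, -2 with eigenvectors (1,4), (1,-2).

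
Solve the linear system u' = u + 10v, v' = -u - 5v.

Coefficient matrix A = [[1, 10], [-1, -5]].
Characteristic polynomial det(A - λI) = λ^2 + 4λ + 5 = 0.
Eigenvalues λ = -2 ± i (complex conjugate pair).
For λ=-2+i: an eigenvector is (-1,0) - i(-3,1) = (-1 + 3i, 0 - i).
A real fundamental pair from Re and Im of e^((-2+i)t)v: X_1 = e^(-2t)(cos(t)·(-1,0) + sin(t)·(-3,1)), X_2 = e^(-2t)(sin(t)·(-1,0) - cos(t)·(-3,1)).
General solution: C_1X_1 + C_2X_2.

u(t) = -3C_1e^(-2t)sin(t) - C_1e^(-2t)cos(t) - C_2e^(-2t)sin(t) + 3C_2e^(-2t)cos(t), v(t) = C_1e^(-2t)sin(t) - C_2e^(-2t)cos(t)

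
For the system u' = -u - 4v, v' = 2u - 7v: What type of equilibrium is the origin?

A = [[-1,-4],[2,-7]]; det(A-λI) = λ^2 + 8λ + 15.
λ = -3, -5: both negative.

stable node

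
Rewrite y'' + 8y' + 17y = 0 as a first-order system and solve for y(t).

y(t) = K_1e^(-4t)cos(t) + K_2e^(-4t)sin(t)

Let x_1 = y, x_2 = y'. Then x_1' = x_2 and x_2' = -17x_1 - 8x_2.
A = [[0,1],[-17,-8]]; det(A-λI) = λ^2 + 8λ + 17.
Eigenvalues λ = -4 ± i.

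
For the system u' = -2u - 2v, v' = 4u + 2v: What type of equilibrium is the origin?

A = [[-2,-2],[4,2]]; det(A-λI) = λ^2 + 4.
λ = 0 ± 2i: zero real part.

center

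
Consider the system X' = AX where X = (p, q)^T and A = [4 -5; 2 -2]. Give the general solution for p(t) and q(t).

p(t) = -c_1e^(t)sin(t) - 2c_1e^(t)cos(t) - 2c_2e^(t)sin(t) + c_2e^(t)cos(t), q(t) = -c_1e^(t)sin(t) - c_1e^(t)cos(t) - c_2e^(t)sin(t) + c_2e^(t)cos(t)

Coefficient matrix A = [[4, -5], [2, -2]].
Characteristic polynomial det(A - λI) = λ^2 - 2λ + 2 = 0.
Eigenvalues λ = 1 ± i (complex conjugate pair).
For λ=1+i: an eigenvector is (-2,-1) - i(-1,-1) = (-2 + i, -1 + i).
A real fundamental pair from Re and Im of e^((1+i)t)v: X_1 = e^(t)(cos(t)·(-2,-1) + sin(t)·(-1,-1)), X_2 = e^(t)(sin(t)·(-2,-1) - cos(t)·(-1,-1)).
General solution: c_1X_1 + c_2X_2.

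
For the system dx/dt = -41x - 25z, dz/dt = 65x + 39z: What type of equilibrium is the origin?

A = [[-41,-25],[65,39]]; det(A-λI) = λ^2 + 2λ + 26.
λ = -1 ± 5i: negative real part.

stable spiral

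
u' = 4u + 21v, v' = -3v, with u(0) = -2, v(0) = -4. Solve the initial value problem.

u(t) = -14e^(4t) + 12e^(-3t), v(t) = -4e^(-3t)

Coefficient matrix A = [[4, 21], [0, -3]].
Characteristic polynomial det(A - λI) = λ^2 - λ - 12 = 0.
Eigenvalues λ = 4, -3.
For λ=4: (A-λI) row 1 is [0, 21], so an eigenvector is (-1, 0).
For λ=-3: (A-λI) row 1 is [7, 21], so an eigenvector is (-3, 1).
General solution: c_1e^(4t)(-1,0) + c_2e^(-3t)(-3,1).
Applying u(0)=-2, v(0)=-4 gives c_1=14, c_2=-4.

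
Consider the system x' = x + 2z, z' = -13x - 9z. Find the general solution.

Coefficient matrix A = [[1, 2], [-13, -9]].
Characteristic polynomial det(A - λI) = λ^2 + 8λ + 17 = 0.
Eigenvalues λ = -4 ± i (complex conjugate pair).
For λ=-4+i: an eigenvector is (1,-2) - i(1,-3) = (1 - i, -2 + 3i).
A real fundamental pair from Re and Im of e^((-4+i)t)v: X_1 = e^(-4t)(cos(t)·(1,-2) + sin(t)·(1,-3)), X_2 = e^(-4t)(sin(t)·(1,-2) - cos(t)·(1,-3)).
General solution: C_1X_1 + C_2X_2.

x(t) = C_1e^(-4t)sin(t) + C_1e^(-4t)cos(t) + C_2e^(-4t)sin(t) - C_2e^(-4t)cos(t), z(t) = -3C_1e^(-4t)sin(t) - 2C_1e^(-4t)cos(t) - 2C_2e^(-4t)sin(t) + 3C_2e^(-4t)cos(t)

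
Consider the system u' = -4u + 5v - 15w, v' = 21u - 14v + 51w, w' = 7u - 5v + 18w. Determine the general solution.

u(t) = -K_2e^(t) - K_3e^(-4t), v(t) = 3K_1e^(3t) + 2K_2e^(t) + 3K_3e^(-4t), w(t) = K_1e^(3t) + K_2e^(t) + K_3e^(-4t)

Coefficient matrix A = [[-4, 5, -15], [21, -14, 51], [7, -5, 18]].
det(A - λI) = 0 gives eigenvalues λ = 3, 1, -4.
For λ=3: eigenvector (0,3,1).
For λ=1: eigenvector (-1,2,1).
For λ=-4: eigenvector (-1,3,1).
General solution: K_1e^(3t)(0,3,1) + K_2e^(t)(-1,2,1) + K_3e^(-4t)(-1,3,1).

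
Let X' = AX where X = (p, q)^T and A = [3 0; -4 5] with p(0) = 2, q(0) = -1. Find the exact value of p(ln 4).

128

A = [[3,0],[-4,5]]; eigenvalues λ = 5, 3.
Eigenvectors: (0,1) for λ=5, (-1,-2) for λ=3.
From the initial condition, c_1 = -5, c_2 = -2.
p(ln 4) = (-5)(4^5)(0) + (-2)(4^3)(-1) = 128.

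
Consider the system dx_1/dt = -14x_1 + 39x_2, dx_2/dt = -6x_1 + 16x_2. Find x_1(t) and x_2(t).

x_1(t) = -2c_1e^(t)sin(3t) + 3c_1e^(t)cos(3t) + 3c_2e^(t)sin(3t) + 2c_2e^(t)cos(3t), x_2(t) = -c_1e^(t)sin(3t) + c_1e^(t)cos(3t) + c_2e^(t)sin(3t) + c_2e^(t)cos(3t)

Coefficient matrix A = [[-14, 39], [-6, 16]].
Characteristic polynomial det(A - λI) = λ^2 - 2λ + 10 = 0.
Eigenvalues λ = 1 ± 3i (complex conjugate pair).
For λ=1+3i: an eigenvector is (3,1) - i(-2,-1) = (3 + 2i, 1 + i).
A real fundamental pair from Re and Im of e^((1+3i)t)v: X_1 = e^(t)(cos(3t)·(3,1) + sin(3t)·(-2,-1)), X_2 = e^(t)(sin(3t)·(3,1) - cos(3t)·(-2,-1)).
General solution: c_1X_1 + c_2X_2.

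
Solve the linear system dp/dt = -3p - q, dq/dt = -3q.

Coefficient matrix A = [[-3, -1], [0, -3]].
Characteristic polynomial det(A - λI) = λ^2 + 6λ + 9 = 0.
Single eigenvalue λ = -3 with algebraic multiplicity 2.
Eigenvector v = (1,0); generalized eigenvector w with (A-λI)w=v is (2,-1).
General solution: e^(-3t)[C_1·v + C_2·(t·v + w)].

p(t) = C_1e^(-3t) + C_2te^(-3t) + 2C_2e^(-3t), q(t) = -C_2e^(-3t)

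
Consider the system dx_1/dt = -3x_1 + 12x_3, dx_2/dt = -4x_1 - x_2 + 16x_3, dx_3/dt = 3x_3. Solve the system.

Coefficient matrix A = [[-3, 0, 12], [-4, -1, 16], [0, 0, 3]].
det(A - λI) = 0 gives eigenvalues λ = -3, -1, 3.
For λ=-3: eigenvector (1,2,0).
For λ=-1: eigenvector (0,1,0).
For λ=3: eigenvector (2,2,1).
General solution: C_1e^(-3t)(1,2,0) + C_2e^(-t)(0,1,0) + C_3e^(3t)(2,2,1).

x_1(t) = C_1e^(-3t) + 2C_3e^(3t), x_2(t) = 2C_1e^(-3t) + C_2e^(-t) + 2C_3e^(3t), x_3(t) = C_3e^(3t)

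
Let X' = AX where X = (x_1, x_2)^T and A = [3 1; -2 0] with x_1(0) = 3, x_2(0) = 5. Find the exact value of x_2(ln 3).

-51

A = [[3,1],[-2,0]]; eigenvalues λ = 1, 2.
Eigenvectors: (1,-2) for λ=1, (1,-1) for λ=2.
From the initial condition, c_1 = -8, c_2 = 11.
x_2(ln 3) = (-8)(3^1)(-2) + (11)(3^2)(-1) = -51.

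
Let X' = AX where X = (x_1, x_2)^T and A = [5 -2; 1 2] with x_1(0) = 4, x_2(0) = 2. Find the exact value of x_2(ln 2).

A = [[5,-2],[1,2]]; eigenvalues λ = 4, 3.
Eigenvectors: (2,1) for λ=4, (-1,-1) for λ=3.
From the initial condition, c_1 = 2, c_2 = 0.
x_2(ln 2) = (2)(2^4)(1) + (0)(2^3)(-1) = 32.

32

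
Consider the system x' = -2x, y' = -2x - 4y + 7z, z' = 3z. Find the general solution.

Coefficient matrix A = [[-2, 0, 0], [-2, -4, 7], [0, 0, 3]].
det(A - λI) = 0 gives eigenvalues λ = -4, -2, 3.
For λ=-4: eigenvector (0,1,0).
For λ=-2: eigenvector (1,-1,0).
For λ=3: eigenvector (0,1,1).
General solution: C_1e^(-4t)(0,1,0) + C_2e^(-2t)(1,-1,0) + C_3e^(3t)(0,1,1).

x(t) = C_2e^(-2t), y(t) = C_1e^(-4t) - C_2e^(-2t) + C_3e^(3t), z(t) = C_3e^(3t)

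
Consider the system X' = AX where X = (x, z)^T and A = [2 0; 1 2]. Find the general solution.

Coefficient matrix A = [[2, 0], [1, 2]].
Characteristic polynomial det(A - λI) = λ^2 - 4λ + 4 = 0.
Single eigenvalue λ = 2 with algebraic multiplicity 2.
Eigenvector v = (0,1); generalized eigenvector w with (A-λI)w=v is (1,2).
General solution: e^(2t)[c_1·v + c_2·(t·v + w)].

x(t) = c_2e^(2t), z(t) = c_1e^(2t) + c_2te^(2t) + 2c_2e^(2t)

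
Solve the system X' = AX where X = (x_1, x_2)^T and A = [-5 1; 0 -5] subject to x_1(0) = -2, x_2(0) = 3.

Coefficient matrix A = [[-5, 1], [0, -5]].
Characteristic polynomial det(A - λI) = λ^2 + 10λ + 25 = 0.
Single eigenvalue λ = -5 with algebraic multiplicity 2.
Eigenvector v = (1,0); generalized eigenvector w with (A-λI)w=v is (-2,1).
General solution: e^(-5t)[C_1·v + C_2·(t·v + w)].
Applying x_1(0)=-2, x_2(0)=3 gives C_1=4, C_2=3.

x_1(t) = 3te^(-5t) - 2e^(-5t), x_2(t) = 3e^(-5t)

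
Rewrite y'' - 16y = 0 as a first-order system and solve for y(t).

Let x_1 = y, x_2 = y'. Then x_1' = x_2 and x_2' = 16x_1.
A = [[0,1],[16,0]]; det(A-λI) = λ^2 - 16.
Eigenvalues λ = -4, 4 with eigenvectors (1,-4), (1,4).

y(t) = K_1e^(-4t) + K_2e^(4t)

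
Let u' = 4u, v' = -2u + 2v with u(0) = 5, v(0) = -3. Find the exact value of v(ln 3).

-387

A = [[4,0],[-2,2]]; eigenvalues λ = 2, 4.
Eigenvectors: (0,-1) for λ=2, (1,-1) for λ=4.
From the initial condition, c_1 = -2, c_2 = 5.
v(ln 3) = (-2)(3^2)(-1) + (5)(3^4)(-1) = -387.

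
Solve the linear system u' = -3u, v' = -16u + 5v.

u(t) = -c_2e^(-3t), v(t) = -c_1e^(5t) - 2c_2e^(-3t)

Coefficient matrix A = [[-3, 0], [-16, 5]].
Characteristic polynomial det(A - λI) = λ^2 - 2λ - 15 = 0.
Eigenvalues λ = 5, -3.
For λ=5: (A-λI) row 1 is [-8, 0], so an eigenvector is (0, -1).
For λ=-3: (A-λI) row 2 is [-16, 8], so an eigenvector is (-1, -2).
General solution: c_1e^(5t)(0,-1) + c_2e^(-3t)(-1,-2).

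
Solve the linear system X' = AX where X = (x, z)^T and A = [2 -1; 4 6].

x(t) = -C_1e^(4t) - C_2te^(4t) + C_2e^(4t), z(t) = 2C_1e^(4t) + 2C_2te^(4t) - C_2e^(4t)

Coefficient matrix A = [[2, -1], [4, 6]].
Characteristic polynomial det(A - λI) = λ^2 - 8λ + 16 = 0.
Single eigenvalue λ = 4 with algebraic multiplicity 2.
Eigenvector v = (-1,2); generalized eigenvector w with (A-λI)w=v is (1,-1).
General solution: e^(4t)[C_1·v + C_2·(t·v + w)].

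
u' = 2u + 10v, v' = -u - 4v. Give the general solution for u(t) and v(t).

Coefficient matrix A = [[2, 10], [-1, -4]].
Characteristic polynomial det(A - λI) = λ^2 + 2λ + 2 = 0.
Eigenvalues λ = -1 ± i (complex conjugate pair).
For λ=-1+i: an eigenvector is (1,0) - i(3,-1) = (1 - 3i, 0 + i).
A real fundamental pair from Re and Im of e^((-1+i)t)v: X_1 = e^(-t)(cos(t)·(1,0) + sin(t)·(3,-1)), X_2 = e^(-t)(sin(t)·(1,0) - cos(t)·(3,-1)).
General solution: c_1X_1 + c_2X_2.

u(t) = 3c_1e^(-t)sin(t) + c_1e^(-t)cos(t) + c_2e^(-t)sin(t) - 3c_2e^(-t)cos(t), v(t) = -c_1e^(-t)sin(t) + c_2e^(-t)cos(t)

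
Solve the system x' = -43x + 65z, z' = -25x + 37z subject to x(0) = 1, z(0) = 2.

Coefficient matrix A = [[-43, 65], [-25, 37]].
Characteristic polynomial det(A - λI) = λ^2 + 6λ + 34 = 0.
Eigenvalues λ = -3 ± 5i (complex conjugate pair).
For λ=-3+5i: an eigenvector is (-3,-2) - i(-2,-1) = (-3 + 2i, -2 + i).
A real fundamental pair from Re and Im of e^((-3+5i)t)v: X_1 = e^(-3t)(cos(5t)·(-3,-2) + sin(5t)·(-2,-1)), X_2 = e^(-3t)(sin(5t)·(-3,-2) - cos(5t)·(-2,-1)).
General solution: K_1X_1 + K_2X_2.
Applying x(0)=1, z(0)=2 gives K_1=-3, K_2=-4.

x(t) = 18e^(-3t)sin(5t) + e^(-3t)cos(5t), z(t) = 11e^(-3t)sin(5t) + 2e^(-3t)cos(5t)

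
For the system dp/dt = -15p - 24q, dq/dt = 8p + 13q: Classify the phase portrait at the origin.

saddle

A = [[-15,-24],[8,13]]; det(A-λI) = λ^2 + 2λ - 3.
λ = 1, -3: opposite signs.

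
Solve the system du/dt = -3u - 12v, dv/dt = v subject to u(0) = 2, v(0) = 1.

Coefficient matrix A = [[-3, -12], [0, 1]].
Characteristic polynomial det(A - λI) = λ^2 + 2λ - 3 = 0.
Eigenvalues λ = -3, 1.
For λ=-3: (A-λI) row 1 is [0, -12], so an eigenvector is (-1, 0).
For λ=1: (A-λI) row 1 is [-4, -12], so an eigenvector is (3, -1).
General solution: c_1e^(-3t)(-1,0) + c_2e^(t)(3,-1).
Applying u(0)=2, v(0)=1 gives c_1=-5, c_2=-1.

u(t) = -3e^(t) + 5e^(-3t), v(t) = e^(t)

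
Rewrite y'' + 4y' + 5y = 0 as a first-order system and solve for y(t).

y(t) = K_1e^(-2t)cos(t) + K_2e^(-2t)sin(t)

Let x_1 = y, x_2 = y'. Then x_1' = x_2 and x_2' = -5x_1 - 4x_2.
A = [[0,1],[-5,-4]]; det(A-λI) = λ^2 + 4λ + 5.
Eigenvalues λ = -2 ± i.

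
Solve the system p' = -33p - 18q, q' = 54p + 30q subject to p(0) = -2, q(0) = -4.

Coefficient matrix A = [[-33, -18], [54, 30]].
Characteristic polynomial det(A - λI) = λ^2 + 3λ - 18 = 0.
Eigenvalues λ = 3, -6.
For λ=3: (A-λI) row 1 is [-36, -18], so an eigenvector is (1, -2).
For λ=-6: (A-λI) row 1 is [-27, -18], so an eigenvector is (-2, 3).
General solution: C_1e^(3t)(1,-2) + C_2e^(-6t)(-2,3).
Applying p(0)=-2, q(0)=-4 gives C_1=14, C_2=8.

p(t) = 14e^(3t) - 16e^(-6t), q(t) = -28e^(3t) + 24e^(-6t)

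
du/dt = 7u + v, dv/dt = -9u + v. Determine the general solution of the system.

Coefficient matrix A = [[7, 1], [-9, 1]].
Characteristic polynomial det(A - λI) = λ^2 - 8λ + 16 = 0.
Single eigenvalue λ = 4 with algebraic multiplicity 2.
Eigenvector v = (1,-3); generalized eigenvector w with (A-λI)w=v is (1,-2).
General solution: e^(4t)[K_1·v + K_2·(t·v + w)].

u(t) = K_1e^(4t) + K_2te^(4t) + K_2e^(4t), v(t) = -3K_1e^(4t) - 3K_2te^(4t) - 2K_2e^(4t)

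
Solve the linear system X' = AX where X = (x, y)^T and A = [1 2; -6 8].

Coefficient matrix A = [[1, 2], [-6, 8]].
Characteristic polynomial det(A - λI) = λ^2 - 9λ + 20 = 0.
Eigenvalues λ = 4, 5.
For λ=4: (A-λI) row 1 is [-3, 2], so an eigenvector is (-2, -3).
For λ=5: (A-λI) row 1 is [-4, 2], so an eigenvector is (1, 2).
General solution: C_1e^(4t)(-2,-3) + C_2e^(5t)(1,2).

x(t) = -2C_1e^(4t) + C_2e^(5t), y(t) = -3C_1e^(4t) + 2C_2e^(5t)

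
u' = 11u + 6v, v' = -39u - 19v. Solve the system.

Coefficient matrix A = [[11, 6], [-39, -19]].
Characteristic polynomial det(A - λI) = λ^2 + 8λ + 25 = 0.
Eigenvalues λ = -4 ± 3i (complex conjugate pair).
For λ=-4+3i: an eigenvector is (1,-3) - i(-1,2) = (1 + i, -3 - 2i).
A real fundamental pair from Re and Im of e^((-4+3i)t)v: X_1 = e^(-4t)(cos(3t)·(1,-3) + sin(3t)·(-1,2)), X_2 = e^(-4t)(sin(3t)·(1,-3) - cos(3t)·(-1,2)).
General solution: c_1X_1 + c_2X_2.

u(t) = -c_1e^(-4t)sin(3t) + c_1e^(-4t)cos(3t) + c_2e^(-4t)sin(3t) + c_2e^(-4t)cos(3t), v(t) = 2c_1e^(-4t)sin(3t) - 3c_1e^(-4t)cos(3t) - 3c_2e^(-4t)sin(3t) - 2c_2e^(-4t)cos(3t)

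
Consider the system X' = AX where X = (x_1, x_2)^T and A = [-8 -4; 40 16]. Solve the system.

Coefficient matrix A = [[-8, -4], [40, 16]].
Characteristic polynomial det(A - λI) = λ^2 - 8λ + 32 = 0.
Eigenvalues λ = 4 ± 4i (complex conjugate pair).
For λ=4+4i: an eigenvector is (0,1) - i(-1,3) = (0 + i, 1 - 3i).
A real fundamental pair from Re and Im of e^((4+4i)t)v: X_1 = e^(4t)(cos(4t)·(0,1) + sin(4t)·(-1,3)), X_2 = e^(4t)(sin(4t)·(0,1) - cos(4t)·(-1,3)).
General solution: K_1X_1 + K_2X_2.

x_1(t) = -K_1e^(4t)sin(4t) + K_2e^(4t)cos(4t), x_2(t) = 3K_1e^(4t)sin(4t) + K_1e^(4t)cos(4t) + K_2e^(4t)sin(4t) - 3K_2e^(4t)cos(4t)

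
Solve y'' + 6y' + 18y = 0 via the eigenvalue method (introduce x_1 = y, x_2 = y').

Let x_1 = y, x_2 = y'. Then x_1' = x_2 and x_2' = -18x_1 - 6x_2.
A = [[0,1],[-18,-6]]; det(A-λI) = λ^2 + 6λ + 18.
Eigenvalues λ = -3 ± 3i.

y(t) = C_1e^(-3t)cos(3t) + C_2e^(-3t)sin(3t)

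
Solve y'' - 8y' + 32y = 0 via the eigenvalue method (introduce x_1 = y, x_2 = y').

y(t) = K_1e^(4t)cos(4t) + K_2e^(4t)sin(4t)

Let x_1 = y, x_2 = y'. Then x_1' = x_2 and x_2' = -32x_1 + 8x_2.
A = [[0,1],[-32,8]]; det(A-λI) = λ^2 - 8λ + 32.
Eigenvalues λ = 4 ± 4i.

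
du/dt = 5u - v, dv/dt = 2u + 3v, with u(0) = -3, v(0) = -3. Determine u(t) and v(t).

u(t) = -3e^(4t)cos(t), v(t) = -3e^(4t)sin(t) - 3e^(4t)cos(t)

Coefficient matrix A = [[5, -1], [2, 3]].
Characteristic polynomial det(A - λI) = λ^2 - 8λ + 17 = 0.
Eigenvalues λ = 4 ± i (complex conjugate pair).
For λ=4+i: an eigenvector is (0,-1) - i(1,1) = (0 - i, -1 - i).
A real fundamental pair from Re and Im of e^((4+i)t)v: X_1 = e^(4t)(cos(t)·(0,-1) + sin(t)·(1,1)), X_2 = e^(4t)(sin(t)·(0,-1) - cos(t)·(1,1)).
General solution: C_1X_1 + C_2X_2.
Applying u(0)=-3, v(0)=-3 gives C_1=0, C_2=3.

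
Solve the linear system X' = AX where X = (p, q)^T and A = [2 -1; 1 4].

Coefficient matrix A = [[2, -1], [1, 4]].
Characteristic polynomial det(A - λI) = λ^2 - 6λ + 9 = 0.
Single eigenvalue λ = 3 with algebraic multiplicity 2.
Eigenvector v = (-1,1); generalized eigenvector w with (A-λI)w=v is (1,0).
General solution: e^(3t)[K_1·v + K_2·(t·v + w)].

p(t) = -K_1e^(3t) - K_2te^(3t) + K_2e^(3t), q(t) = K_1e^(3t) + K_2te^(3t)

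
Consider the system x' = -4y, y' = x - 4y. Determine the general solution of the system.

x(t) = -2C_1e^(-2t) - 2C_2te^(-2t) + 3C_2e^(-2t), y(t) = -C_1e^(-2t) - C_2te^(-2t) + 2C_2e^(-2t)

Coefficient matrix A = [[0, -4], [1, -4]].
Characteristic polynomial det(A - λI) = λ^2 + 4λ + 4 = 0.
Single eigenvalue λ = -2 with algebraic multiplicity 2.
Eigenvector v = (-2,-1); generalized eigenvector w with (A-λI)w=v is (3,2).
General solution: e^(-2t)[C_1·v + C_2·(t·v + w)].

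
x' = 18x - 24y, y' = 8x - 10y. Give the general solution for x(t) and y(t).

x(t) = 2C_1e^(6t) + 3C_2e^(2t), y(t) = C_1e^(6t) + 2C_2e^(2t)

Coefficient matrix A = [[18, -24], [8, -10]].
Characteristic polynomial det(A - λI) = λ^2 - 8λ + 12 = 0.
Eigenvalues λ = 6, 2.
For λ=6: (A-λI) row 1 is [12, -24], so an eigenvector is (2, 1).
For λ=2: (A-λI) row 1 is [16, -24], so an eigenvector is (3, 2).
General solution: C_1e^(6t)(2,1) + C_2e^(2t)(3,2).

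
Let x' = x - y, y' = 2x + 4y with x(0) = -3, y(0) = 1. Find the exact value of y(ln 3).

A = [[1,-1],[2,4]]; eigenvalues λ = 3, 2.
Eigenvectors: (1,-2) for λ=3, (1,-1) for λ=2.
From the initial condition, c_1 = 2, c_2 = -5.
y(ln 3) = (2)(3^3)(-2) + (-5)(3^2)(-1) = -63.

-63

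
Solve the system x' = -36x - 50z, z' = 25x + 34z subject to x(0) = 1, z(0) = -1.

x(t) = 3e^(-t)sin(5t) + e^(-t)cos(5t), z(t) = -2e^(-t)sin(5t) - e^(-t)cos(5t)

Coefficient matrix A = [[-36, -50], [25, 34]].
Characteristic polynomial det(A - λI) = λ^2 + 2λ + 26 = 0.
Eigenvalues λ = -1 ± 5i (complex conjugate pair).
For λ=-1+5i: an eigenvector is (-1,1) - i(-3,2) = (-1 + 3i, 1 - 2i).
A real fundamental pair from Re and Im of e^((-1+5i)t)v: X_1 = e^(-t)(cos(5t)·(-1,1) + sin(5t)·(-3,2)), X_2 = e^(-t)(sin(5t)·(-1,1) - cos(5t)·(-3,2)).
General solution: C_1X_1 + C_2X_2.
Applying x(0)=1, z(0)=-1 gives C_1=-1, C_2=0.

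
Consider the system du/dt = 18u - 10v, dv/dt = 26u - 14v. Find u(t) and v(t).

u(t) = K_1e^(2t)sin(2t) + 2K_1e^(2t)cos(2t) + 2K_2e^(2t)sin(2t) - K_2e^(2t)cos(2t), v(t) = 2K_1e^(2t)sin(2t) + 3K_1e^(2t)cos(2t) + 3K_2e^(2t)sin(2t) - 2K_2e^(2t)cos(2t)

Coefficient matrix A = [[18, -10], [26, -14]].
Characteristic polynomial det(A - λI) = λ^2 - 4λ + 8 = 0.
Eigenvalues λ = 2 ± 2i (complex conjugate pair).
For λ=2+2i: an eigenvector is (2,3) - i(1,2) = (2 - i, 3 - 2i).
A real fundamental pair from Re and Im of e^((2+2i)t)v: X_1 = e^(2t)(cos(2t)·(2,3) + sin(2t)·(1,2)), X_2 = e^(2t)(sin(2t)·(2,3) - cos(2t)·(1,2)).
General solution: K_1X_1 + K_2X_2.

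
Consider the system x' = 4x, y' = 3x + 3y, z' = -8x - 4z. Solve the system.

x(t) = K_1e^(4t), y(t) = 3K_1e^(4t) + K_2e^(3t), z(t) = -K_1e^(4t) + K_3e^(-4t)

Coefficient matrix A = [[4, 0, 0], [3, 3, 0], [-8, 0, -4]].
det(A - λI) = 0 gives eigenvalues λ = 4, 3, -4.
For λ=4: eigenvector (1,3,-1).
For λ=3: eigenvector (0,1,0).
For λ=-4: eigenvector (0,0,1).
General solution: K_1e^(4t)(1,3,-1) + K_2e^(3t)(0,1,0) + K_3e^(-4t)(0,0,1).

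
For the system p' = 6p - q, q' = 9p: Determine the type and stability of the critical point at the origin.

unstable improper node

A = [[6,-1],[9,0]]; det(A-λI) = λ^2 - 6λ + 9.
repeated λ = 3 with a single eigenvector.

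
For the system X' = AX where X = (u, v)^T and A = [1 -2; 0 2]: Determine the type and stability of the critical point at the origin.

A = [[1,-2],[0,2]]; det(A-λI) = λ^2 - 3λ + 2.
λ = 2, 1: both positive.

unstable node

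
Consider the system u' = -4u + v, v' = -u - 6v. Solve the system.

u(t) = -K_1e^(-5t) - K_2te^(-5t) + K_2e^(-5t), v(t) = K_1e^(-5t) + K_2te^(-5t) - 2K_2e^(-5t)

Coefficient matrix A = [[-4, 1], [-1, -6]].
Characteristic polynomial det(A - λI) = λ^2 + 10λ + 25 = 0.
Single eigenvalue λ = -5 with algebraic multiplicity 2.
Eigenvector v = (-1,1); generalized eigenvector w with (A-λI)w=v is (1,-2).
General solution: e^(-5t)[K_1·v + K_2·(t·v + w)].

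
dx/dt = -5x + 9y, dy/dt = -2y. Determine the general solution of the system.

Coefficient matrix A = [[-5, 9], [0, -2]].
Characteristic polynomial det(A - λI) = λ^2 + 7λ + 10 = 0.
Eigenvalues λ = -5, -2.
For λ=-5: (A-λI) row 1 is [0, 9], so an eigenvector is (-1, 0).
For λ=-2: (A-λI) row 1 is [-3, 9], so an eigenvector is (-3, -1).
General solution: c_1e^(-5t)(-1,0) + c_2e^(-2t)(-3,-1).

x(t) = -c_1e^(-5t) - 3c_2e^(-2t), y(t) = -c_2e^(-2t)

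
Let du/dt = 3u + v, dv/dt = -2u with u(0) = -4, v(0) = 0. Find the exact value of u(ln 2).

A = [[3,1],[-2,0]]; eigenvalues λ = 1, 2.
Eigenvectors: (-1,2) for λ=1, (1,-1) for λ=2.
From the initial condition, c_1 = -4, c_2 = -8.
u(ln 2) = (-4)(2^1)(-1) + (-8)(2^2)(1) = -24.

-24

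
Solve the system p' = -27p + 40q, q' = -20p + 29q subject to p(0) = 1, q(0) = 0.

p(t) = -7e^(t)sin(4t) + e^(t)cos(4t), q(t) = -5e^(t)sin(4t)

Coefficient matrix A = [[-27, 40], [-20, 29]].
Characteristic polynomial det(A - λI) = λ^2 - 2λ + 17 = 0.
Eigenvalues λ = 1 ± 4i (complex conjugate pair).
For λ=1+4i: an eigenvector is (-1,-1) - i(-3,-2) = (-1 + 3i, -1 + 2i).
A real fundamental pair from Re and Im of e^((1+4i)t)v: X_1 = e^(t)(cos(4t)·(-1,-1) + sin(4t)·(-3,-2)), X_2 = e^(t)(sin(4t)·(-1,-1) - cos(4t)·(-3,-2)).
General solution: K_1X_1 + K_2X_2.
Applying p(0)=1, q(0)=0 gives K_1=2, K_2=1.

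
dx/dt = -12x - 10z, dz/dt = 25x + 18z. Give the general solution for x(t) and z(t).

Coefficient matrix A = [[-12, -10], [25, 18]].
Characteristic polynomial det(A - λI) = λ^2 - 6λ + 34 = 0.
Eigenvalues λ = 3 ± 5i (complex conjugate pair).
For λ=3+5i: an eigenvector is (1,-2) - i(1,-1) = (1 - i, -2 + i).
A real fundamental pair from Re and Im of e^((3+5i)t)v: X_1 = e^(3t)(cos(5t)·(1,-2) + sin(5t)·(1,-1)), X_2 = e^(3t)(sin(5t)·(1,-2) - cos(5t)·(1,-1)).
General solution: c_1X_1 + c_2X_2.

x(t) = c_1e^(3t)sin(5t) + c_1e^(3t)cos(5t) + c_2e^(3t)sin(5t) - c_2e^(3t)cos(5t), z(t) = -c_1e^(3t)sin(5t) - 2c_1e^(3t)cos(5t) - 2c_2e^(3t)sin(5t) + c_2e^(3t)cos(5t)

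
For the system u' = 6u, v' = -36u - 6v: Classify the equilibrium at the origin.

A = [[6,0],[-36,-6]]; det(A-λI) = λ^2 - 36.
λ = 6, -6: opposite signs.

saddle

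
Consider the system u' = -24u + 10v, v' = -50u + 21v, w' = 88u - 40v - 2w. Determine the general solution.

u(t) = K_1e^(-4t) + 2K_3e^(t), v(t) = 2K_1e^(-4t) + 5K_3e^(t), w(t) = -4K_1e^(-4t) + K_2e^(-2t) - 8K_3e^(t)

Coefficient matrix A = [[-24, 10, 0], [-50, 21, 0], [88, -40, -2]].
det(A - λI) = 0 gives eigenvalues λ = -4, -2, 1.
For λ=-4: eigenvector (1,2,-4).
For λ=-2: eigenvector (0,0,1).
For λ=1: eigenvector (2,5,-8).
General solution: K_1e^(-4t)(1,2,-4) + K_2e^(-2t)(0,0,1) + K_3e^(t)(2,5,-8).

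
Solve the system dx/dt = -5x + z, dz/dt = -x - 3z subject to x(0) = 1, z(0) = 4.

Coefficient matrix A = [[-5, 1], [-1, -3]].
Characteristic polynomial det(A - λI) = λ^2 + 8λ + 16 = 0.
Single eigenvalue λ = -4 with algebraic multiplicity 2.
Eigenvector v = (-1,-1); generalized eigenvector w with (A-λI)w=v is (2,1).
General solution: e^(-4t)[K_1·v + K_2·(t·v + w)].
Applying x(0)=1, z(0)=4 gives K_1=-7, K_2=-3.

x(t) = 3te^(-4t) + e^(-4t), z(t) = 3te^(-4t) + 4e^(-4t)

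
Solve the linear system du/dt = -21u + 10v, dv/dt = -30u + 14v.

u(t) = C_1e^(-t) - 2C_2e^(-6t), v(t) = 2C_1e^(-t) - 3C_2e^(-6t)

Coefficient matrix A = [[-21, 10], [-30, 14]].
Characteristic polynomial det(A - λI) = λ^2 + 7λ + 6 = 0.
Eigenvalues λ = -1, -6.
For λ=-1: (A-λI) row 1 is [-20, 10], so an eigenvector is (1, 2).
For λ=-6: (A-λI) row 1 is [-15, 10], so an eigenvector is (-2, -3).
General solution: C_1e^(-t)(1,2) + C_2e^(-6t)(-2,-3).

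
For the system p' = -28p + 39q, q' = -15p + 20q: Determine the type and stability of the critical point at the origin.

A = [[-28,39],[-15,20]]; det(A-λI) = λ^2 + 8λ + 25.
λ = -4 ± 3i: negative real part.

stable spiral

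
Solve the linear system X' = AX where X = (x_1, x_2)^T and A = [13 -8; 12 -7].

x_1(t) = 2C_1e^(t) - C_2e^(5t), x_2(t) = 3C_1e^(t) - C_2e^(5t)

Coefficient matrix A = [[13, -8], [12, -7]].
Characteristic polynomial det(A - λI) = λ^2 - 6λ + 5 = 0.
Eigenvalues λ = 1, 5.
For λ=1: (A-λI) row 1 is [12, -8], so an eigenvector is (2, 3).
For λ=5: (A-λI) row 1 is [8, -8], so an eigenvector is (-1, -1).
General solution: C_1e^(t)(2,3) + C_2e^(5t)(-1,-1).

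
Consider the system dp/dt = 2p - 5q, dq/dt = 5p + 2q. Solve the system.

Coefficient matrix A = [[2, -5], [5, 2]].
Characteristic polynomial det(A - λI) = λ^2 - 4λ + 29 = 0.
Eigenvalues λ = 2 ± 5i (complex conjugate pair).
For λ=2+5i: an eigenvector is (0,1) - i(-1,0) = (0 + i, 1).
A real fundamental pair from Re and Im of e^((2+5i)t)v: X_1 = e^(2t)(cos(5t)·(0,1) + sin(5t)·(-1,0)), X_2 = e^(2t)(sin(5t)·(0,1) - cos(5t)·(-1,0)).
General solution: K_1X_1 + K_2X_2.

p(t) = -K_1e^(2t)sin(5t) + K_2e^(2t)cos(5t), q(t) = K_1e^(2t)cos(5t) + K_2e^(2t)sin(5t)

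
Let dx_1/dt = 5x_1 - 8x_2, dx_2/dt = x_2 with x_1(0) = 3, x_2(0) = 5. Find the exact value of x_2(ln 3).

A = [[5,-8],[0,1]]; eigenvalues λ = 1, 5.
Eigenvectors: (-2,-1) for λ=1, (-1,0) for λ=5.
From the initial condition, c_1 = -5, c_2 = 7.
x_2(ln 3) = (-5)(3^1)(-1) + (7)(3^5)(0) = 15.

15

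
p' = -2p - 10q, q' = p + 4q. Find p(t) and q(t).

p(t) = K_1e^(t)sin(t) + 3K_1e^(t)cos(t) + 3K_2e^(t)sin(t) - K_2e^(t)cos(t), q(t) = -K_1e^(t)cos(t) - K_2e^(t)sin(t)

Coefficient matrix A = [[-2, -10], [1, 4]].
Characteristic polynomial det(A - λI) = λ^2 - 2λ + 2 = 0.
Eigenvalues λ = 1 ± i (complex conjugate pair).
For λ=1+i: an eigenvector is (3,-1) - i(1,0) = (3 - i, -1).
A real fundamental pair from Re and Im of e^((1+i)t)v: X_1 = e^(t)(cos(t)·(3,-1) + sin(t)·(1,0)), X_2 = e^(t)(sin(t)·(3,-1) - cos(t)·(1,0)).
General solution: K_1X_1 + K_2X_2.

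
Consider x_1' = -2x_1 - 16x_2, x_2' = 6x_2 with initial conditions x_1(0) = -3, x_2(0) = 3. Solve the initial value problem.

x_1(t) = -6e^(6t) + 3e^(-2t), x_2(t) = 3e^(6t)

Coefficient matrix A = [[-2, -16], [0, 6]].
Characteristic polynomial det(A - λI) = λ^2 - 4λ - 12 = 0.
Eigenvalues λ = 6, -2.
For λ=6: (A-λI) row 1 is [-8, -16], so an eigenvector is (-2, 1).
For λ=-2: (A-λI) row 1 is [0, -16], so an eigenvector is (1, 0).
General solution: K_1e^(6t)(-2,1) + K_2e^(-2t)(1,0).
Applying x_1(0)=-3, x_2(0)=3 gives K_1=3, K_2=3.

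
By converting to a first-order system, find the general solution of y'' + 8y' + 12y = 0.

Let x_1 = y, x_2 = y'. Then x_1' = x_2 and x_2' = -12x_1 - 8x_2.
A = [[0,1],[-12,-8]]; det(A-λI) = λ^2 + 8λ + 12.
Eigenvalues λ = -6, -2 with eigenvectors (1,-6), (1,-2).

y(t) = c_1e^(-6t) + c_2e^(-2t)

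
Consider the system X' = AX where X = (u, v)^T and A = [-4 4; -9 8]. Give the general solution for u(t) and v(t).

Coefficient matrix A = [[-4, 4], [-9, 8]].
Characteristic polynomial det(A - λI) = λ^2 - 4λ + 4 = 0.
Single eigenvalue λ = 2 with algebraic multiplicity 2.
Eigenvector v = (2,3); generalized eigenvector w with (A-λI)w=v is (-1,-1).
General solution: e^(2t)[C_1·v + C_2·(t·v + w)].

u(t) = 2C_1e^(2t) + 2C_2te^(2t) - C_2e^(2t), v(t) = 3C_1e^(2t) + 3C_2te^(2t) - C_2e^(2t)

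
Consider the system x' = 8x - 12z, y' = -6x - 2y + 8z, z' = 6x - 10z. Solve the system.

x(t) = 2c_1e^(2t) + c_3e^(-4t), y(t) = -c_1e^(2t) + c_2e^(-2t) - c_3e^(-4t), z(t) = c_1e^(2t) + c_3e^(-4t)

Coefficient matrix A = [[8, 0, -12], [-6, -2, 8], [6, 0, -10]].
det(A - λI) = 0 gives eigenvalues λ = 2, -2, -4.
For λ=2: eigenvector (2,-1,1).
For λ=-2: eigenvector (0,1,0).
For λ=-4: eigenvector (1,-1,1).
General solution: c_1e^(2t)(2,-1,1) + c_2e^(-2t)(0,1,0) + c_3e^(-4t)(1,-1,1).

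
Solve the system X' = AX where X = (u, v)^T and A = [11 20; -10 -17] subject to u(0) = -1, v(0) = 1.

Coefficient matrix A = [[11, 20], [-10, -17]].
Characteristic polynomial det(A - λI) = λ^2 + 6λ + 13 = 0.
Eigenvalues λ = -3 ± 2i (complex conjugate pair).
For λ=-3+2i: an eigenvector is (-3,2) - i(-1,1) = (-3 + i, 2 - i).
A real fundamental pair from Re and Im of e^((-3+2i)t)v: X_1 = e^(-3t)(cos(2t)·(-3,2) + sin(2t)·(-1,1)), X_2 = e^(-3t)(sin(2t)·(-3,2) - cos(2t)·(-1,1)).
General solution: C_1X_1 + C_2X_2.
Applying u(0)=-1, v(0)=1 gives C_1=0, C_2=-1.

u(t) = 3e^(-3t)sin(2t) - e^(-3t)cos(2t), v(t) = -2e^(-3t)sin(2t) + e^(-3t)cos(2t)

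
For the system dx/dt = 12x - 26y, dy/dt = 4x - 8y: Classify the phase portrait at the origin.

unstable spiral

A = [[12,-26],[4,-8]]; det(A-λI) = λ^2 - 4λ + 8.
λ = 2 ± 2i: positive real part.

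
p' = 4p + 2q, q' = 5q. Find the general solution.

Coefficient matrix A = [[4, 2], [0, 5]].
Characteristic polynomial det(A - λI) = λ^2 - 9λ + 20 = 0.
Eigenvalues λ = 5, 4.
For λ=5: (A-λI) row 1 is [-1, 2], so an eigenvector is (-2, -1).
For λ=4: (A-λI) row 1 is [0, 2], so an eigenvector is (1, 0).
General solution: c_1e^(5t)(-2,-1) + c_2e^(4t)(1,0).

p(t) = -2c_1e^(5t) + c_2e^(4t), q(t) = -c_1e^(5t)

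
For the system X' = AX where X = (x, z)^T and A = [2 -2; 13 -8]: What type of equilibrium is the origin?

stable spiral

A = [[2,-2],[13,-8]]; det(A-λI) = λ^2 + 6λ + 10.
λ = -3 ± i: negative real part.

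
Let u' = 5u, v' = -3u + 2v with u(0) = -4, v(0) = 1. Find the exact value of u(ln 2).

-128

A = [[5,0],[-3,2]]; eigenvalues λ = 5, 2.
Eigenvectors: (-1,1) for λ=5, (0,-1) for λ=2.
From the initial condition, c_1 = 4, c_2 = 3.
u(ln 2) = (4)(2^5)(-1) + (3)(2^2)(0) = -128.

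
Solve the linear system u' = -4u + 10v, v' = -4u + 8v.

u(t) = C_1e^(2t)sin(2t) - 2C_1e^(2t)cos(2t) - 2C_2e^(2t)sin(2t) - C_2e^(2t)cos(2t), v(t) = C_1e^(2t)sin(2t) - C_1e^(2t)cos(2t) - C_2e^(2t)sin(2t) - C_2e^(2t)cos(2t)

Coefficient matrix A = [[-4, 10], [-4, 8]].
Characteristic polynomial det(A - λI) = λ^2 - 4λ + 8 = 0.
Eigenvalues λ = 2 ± 2i (complex conjugate pair).
For λ=2+2i: an eigenvector is (-2,-1) - i(1,1) = (-2 - i, -1 - i).
A real fundamental pair from Re and Im of e^((2+2i)t)v: X_1 = e^(2t)(cos(2t)·(-2,-1) + sin(2t)·(1,1)), X_2 = e^(2t)(sin(2t)·(-2,-1) - cos(2t)·(1,1)).
General solution: C_1X_1 + C_2X_2.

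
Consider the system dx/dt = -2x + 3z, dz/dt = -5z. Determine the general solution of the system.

Coefficient matrix A = [[-2, 3], [0, -5]].
Characteristic polynomial det(A - λI) = λ^2 + 7λ + 10 = 0.
Eigenvalues λ = -5, -2.
For λ=-5: (A-λI) row 1 is [3, 3], so an eigenvector is (-1, 1).
For λ=-2: (A-λI) row 1 is [0, 3], so an eigenvector is (1, 0).
General solution: K_1e^(-5t)(-1,1) + K_2e^(-2t)(1,0).

x(t) = -K_1e^(-5t) + K_2e^(-2t), z(t) = K_1e^(-5t)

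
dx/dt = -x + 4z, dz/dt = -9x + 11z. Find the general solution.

Coefficient matrix A = [[-1, 4], [-9, 11]].
Characteristic polynomial det(A - λI) = λ^2 - 10λ + 25 = 0.
Single eigenvalue λ = 5 with algebraic multiplicity 2.
Eigenvector v = (-2,-3); generalized eigenvector w with (A-λI)w=v is (1,1).
General solution: e^(5t)[c_1·v + c_2·(t·v + w)].

x(t) = -2c_1e^(5t) - 2c_2te^(5t) + c_2e^(5t), z(t) = -3c_1e^(5t) - 3c_2te^(5t) + c_2e^(5t)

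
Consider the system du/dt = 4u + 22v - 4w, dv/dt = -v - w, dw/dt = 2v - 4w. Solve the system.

u(t) = -2K_1e^(-3t) + K_2e^(4t) + 3K_3e^(-2t), v(t) = K_1e^(-3t) - K_3e^(-2t), w(t) = 2K_1e^(-3t) - K_3e^(-2t)

Coefficient matrix A = [[4, 22, -4], [0, -1, -1], [0, 2, -4]].
det(A - λI) = 0 gives eigenvalues λ = -3, 4, -2.
For λ=-3: eigenvector (-2,1,2).
For λ=4: eigenvector (1,0,0).
For λ=-2: eigenvector (3,-1,-1).
General solution: K_1e^(-3t)(-2,1,2) + K_2e^(4t)(1,0,0) + K_3e^(-2t)(3,-1,-1).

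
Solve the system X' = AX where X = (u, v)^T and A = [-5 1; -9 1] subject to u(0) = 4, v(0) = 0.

u(t) = -12te^(-2t) + 4e^(-2t), v(t) = -36te^(-2t)

Coefficient matrix A = [[-5, 1], [-9, 1]].
Characteristic polynomial det(A - λI) = λ^2 + 4λ + 4 = 0.
Single eigenvalue λ = -2 with algebraic multiplicity 2.
Eigenvector v = (-1,-3); generalized eigenvector w with (A-λI)w=v is (0,-1).
General solution: e^(-2t)[C_1·v + C_2·(t·v + w)].
Applying u(0)=4, v(0)=0 gives C_1=-4, C_2=12.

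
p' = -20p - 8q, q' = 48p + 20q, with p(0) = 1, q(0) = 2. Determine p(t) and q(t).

Coefficient matrix A = [[-20, -8], [48, 20]].
Characteristic polynomial det(A - λI) = λ^2 - 16 = 0.
Eigenvalues λ = -4, 4.
For λ=-4: (A-λI) row 1 is [-16, -8], so an eigenvector is (-1, 2).
For λ=4: (A-λI) row 1 is [-24, -8], so an eigenvector is (-1, 3).
General solution: c_1e^(-4t)(-1,2) + c_2e^(4t)(-1,3).
Applying p(0)=1, q(0)=2 gives c_1=-5, c_2=4.

p(t) = -4e^(4t) + 5e^(-4t), q(t) = 12e^(4t) - 10e^(-4t)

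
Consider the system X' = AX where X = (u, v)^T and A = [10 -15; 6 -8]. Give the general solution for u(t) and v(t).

u(t) = -C_1e^(t)sin(3t) - 2C_1e^(t)cos(3t) - 2C_2e^(t)sin(3t) + C_2e^(t)cos(3t), v(t) = -C_1e^(t)sin(3t) - C_1e^(t)cos(3t) - C_2e^(t)sin(3t) + C_2e^(t)cos(3t)

Coefficient matrix A = [[10, -15], [6, -8]].
Characteristic polynomial det(A - λI) = λ^2 - 2λ + 10 = 0.
Eigenvalues λ = 1 ± 3i (complex conjugate pair).
For λ=1+3i: an eigenvector is (-2,-1) - i(-1,-1) = (-2 + i, -1 + i).
A real fundamental pair from Re and Im of e^((1+3i)t)v: X_1 = e^(t)(cos(3t)·(-2,-1) + sin(3t)·(-1,-1)), X_2 = e^(t)(sin(3t)·(-2,-1) - cos(3t)·(-1,-1)).
General solution: C_1X_1 + C_2X_2.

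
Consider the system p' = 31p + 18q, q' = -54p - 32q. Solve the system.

p(t) = 2C_1e^(4t) - C_2e^(-5t), q(t) = -3C_1e^(4t) + 2C_2e^(-5t)

Coefficient matrix A = [[31, 18], [-54, -32]].
Characteristic polynomial det(A - λI) = λ^2 + λ - 20 = 0.
Eigenvalues λ = 4, -5.
For λ=4: (A-λI) row 1 is [27, 18], so an eigenvector is (2, -3).
For λ=-5: (A-λI) row 1 is [36, 18], so an eigenvector is (-1, 2).
General solution: C_1e^(4t)(2,-3) + C_2e^(-5t)(-1,2).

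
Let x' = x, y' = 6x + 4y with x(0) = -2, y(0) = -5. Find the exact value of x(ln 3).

A = [[1,0],[6,4]]; eigenvalues λ = 1, 4.
Eigenvectors: (-1,2) for λ=1, (0,1) for λ=4.
From the initial condition, c_1 = 2, c_2 = -9.
x(ln 3) = (2)(3^1)(-1) + (-9)(3^4)(0) = -6.

-6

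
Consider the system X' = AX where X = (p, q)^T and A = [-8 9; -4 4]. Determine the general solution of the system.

Coefficient matrix A = [[-8, 9], [-4, 4]].
Characteristic polynomial det(A - λI) = λ^2 + 4λ + 4 = 0.
Single eigenvalue λ = -2 with algebraic multiplicity 2.
Eigenvector v = (3,2); generalized eigenvector w with (A-λI)w=v is (-2,-1).
General solution: e^(-2t)[K_1·v + K_2·(t·v + w)].

p(t) = 3K_1e^(-2t) + 3K_2te^(-2t) - 2K_2e^(-2t), q(t) = 2K_1e^(-2t) + 2K_2te^(-2t) - K_2e^(-2t)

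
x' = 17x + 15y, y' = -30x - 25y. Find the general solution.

Coefficient matrix A = [[17, 15], [-30, -25]].
Characteristic polynomial det(A - λI) = λ^2 + 8λ + 25 = 0.
Eigenvalues λ = -4 ± 3i (complex conjugate pair).
For λ=-4+3i: an eigenvector is (1,-1) - i(2,-3) = (1 - 2i, -1 + 3i).
A real fundamental pair from Re and Im of e^((-4+3i)t)v: X_1 = e^(-4t)(cos(3t)·(1,-1) + sin(3t)·(2,-3)), X_2 = e^(-4t)(sin(3t)·(1,-1) - cos(3t)·(2,-3)).
General solution: C_1X_1 + C_2X_2.

x(t) = 2C_1e^(-4t)sin(3t) + C_1e^(-4t)cos(3t) + C_2e^(-4t)sin(3t) - 2C_2e^(-4t)cos(3t), y(t) = -3C_1e^(-4t)sin(3t) - C_1e^(-4t)cos(3t) - C_2e^(-4t)sin(3t) + 3C_2e^(-4t)cos(3t)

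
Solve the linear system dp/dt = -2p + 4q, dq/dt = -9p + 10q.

p(t) = -2K_1e^(4t) - 2K_2te^(4t) - K_2e^(4t), q(t) = -3K_1e^(4t) - 3K_2te^(4t) - 2K_2e^(4t)

Coefficient matrix A = [[-2, 4], [-9, 10]].
Characteristic polynomial det(A - λI) = λ^2 - 8λ + 16 = 0.
Single eigenvalue λ = 4 with algebraic multiplicity 2.
Eigenvector v = (-2,-3); generalized eigenvector w with (A-λI)w=v is (-1,-2).
General solution: e^(4t)[K_1·v + K_2·(t·v + w)].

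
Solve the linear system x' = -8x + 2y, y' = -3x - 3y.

Coefficient matrix A = [[-8, 2], [-3, -3]].
Characteristic polynomial det(A - λI) = λ^2 + 11λ + 30 = 0.
Eigenvalues λ = -6, -5.
For λ=-6: (A-λI) row 1 is [-2, 2], so an eigenvector is (1, 1).
For λ=-5: (A-λI) row 1 is [-3, 2], so an eigenvector is (-2, -3).
General solution: c_1e^(-6t)(1,1) + c_2e^(-5t)(-2,-3).

x(t) = c_1e^(-6t) - 2c_2e^(-5t), y(t) = c_1e^(-6t) - 3c_2e^(-5t)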